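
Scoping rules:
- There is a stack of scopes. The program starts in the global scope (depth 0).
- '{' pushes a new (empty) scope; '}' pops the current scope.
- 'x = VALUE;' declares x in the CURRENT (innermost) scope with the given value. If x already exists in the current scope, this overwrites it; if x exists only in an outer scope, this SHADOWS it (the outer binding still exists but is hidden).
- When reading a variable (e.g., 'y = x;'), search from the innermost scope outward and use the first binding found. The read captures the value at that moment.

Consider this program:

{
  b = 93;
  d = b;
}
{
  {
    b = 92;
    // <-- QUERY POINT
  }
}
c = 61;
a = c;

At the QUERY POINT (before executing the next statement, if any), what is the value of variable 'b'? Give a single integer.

Step 1: enter scope (depth=1)
Step 2: declare b=93 at depth 1
Step 3: declare d=(read b)=93 at depth 1
Step 4: exit scope (depth=0)
Step 5: enter scope (depth=1)
Step 6: enter scope (depth=2)
Step 7: declare b=92 at depth 2
Visible at query point: b=92

Answer: 92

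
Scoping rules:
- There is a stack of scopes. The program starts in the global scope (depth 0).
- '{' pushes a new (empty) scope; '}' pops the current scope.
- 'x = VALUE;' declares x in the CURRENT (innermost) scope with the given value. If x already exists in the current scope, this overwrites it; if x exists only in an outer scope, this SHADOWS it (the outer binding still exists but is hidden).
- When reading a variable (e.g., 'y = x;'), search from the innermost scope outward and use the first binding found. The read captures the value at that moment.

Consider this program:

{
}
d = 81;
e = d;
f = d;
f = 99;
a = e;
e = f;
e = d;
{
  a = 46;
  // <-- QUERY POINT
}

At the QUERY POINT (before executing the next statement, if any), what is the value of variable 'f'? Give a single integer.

Step 1: enter scope (depth=1)
Step 2: exit scope (depth=0)
Step 3: declare d=81 at depth 0
Step 4: declare e=(read d)=81 at depth 0
Step 5: declare f=(read d)=81 at depth 0
Step 6: declare f=99 at depth 0
Step 7: declare a=(read e)=81 at depth 0
Step 8: declare e=(read f)=99 at depth 0
Step 9: declare e=(read d)=81 at depth 0
Step 10: enter scope (depth=1)
Step 11: declare a=46 at depth 1
Visible at query point: a=46 d=81 e=81 f=99

Answer: 99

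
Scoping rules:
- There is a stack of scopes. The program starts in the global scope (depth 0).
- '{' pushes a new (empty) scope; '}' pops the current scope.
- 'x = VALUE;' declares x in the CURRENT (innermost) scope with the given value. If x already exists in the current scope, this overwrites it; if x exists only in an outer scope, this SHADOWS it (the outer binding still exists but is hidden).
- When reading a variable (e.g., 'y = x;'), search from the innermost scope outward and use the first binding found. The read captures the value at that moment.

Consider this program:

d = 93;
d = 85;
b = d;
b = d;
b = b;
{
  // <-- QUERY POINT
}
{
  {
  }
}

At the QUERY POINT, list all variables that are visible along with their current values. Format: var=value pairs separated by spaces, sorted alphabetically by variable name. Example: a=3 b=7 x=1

Step 1: declare d=93 at depth 0
Step 2: declare d=85 at depth 0
Step 3: declare b=(read d)=85 at depth 0
Step 4: declare b=(read d)=85 at depth 0
Step 5: declare b=(read b)=85 at depth 0
Step 6: enter scope (depth=1)
Visible at query point: b=85 d=85

Answer: b=85 d=85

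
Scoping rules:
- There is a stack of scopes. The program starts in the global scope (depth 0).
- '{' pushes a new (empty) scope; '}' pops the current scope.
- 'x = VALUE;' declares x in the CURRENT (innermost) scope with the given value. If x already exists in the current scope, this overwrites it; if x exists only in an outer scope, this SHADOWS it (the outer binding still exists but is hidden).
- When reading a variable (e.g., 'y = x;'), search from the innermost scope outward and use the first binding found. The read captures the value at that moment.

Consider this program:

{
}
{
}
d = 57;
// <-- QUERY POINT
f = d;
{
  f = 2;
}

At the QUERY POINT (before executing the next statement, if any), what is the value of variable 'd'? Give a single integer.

Answer: 57

Derivation:
Step 1: enter scope (depth=1)
Step 2: exit scope (depth=0)
Step 3: enter scope (depth=1)
Step 4: exit scope (depth=0)
Step 5: declare d=57 at depth 0
Visible at query point: d=57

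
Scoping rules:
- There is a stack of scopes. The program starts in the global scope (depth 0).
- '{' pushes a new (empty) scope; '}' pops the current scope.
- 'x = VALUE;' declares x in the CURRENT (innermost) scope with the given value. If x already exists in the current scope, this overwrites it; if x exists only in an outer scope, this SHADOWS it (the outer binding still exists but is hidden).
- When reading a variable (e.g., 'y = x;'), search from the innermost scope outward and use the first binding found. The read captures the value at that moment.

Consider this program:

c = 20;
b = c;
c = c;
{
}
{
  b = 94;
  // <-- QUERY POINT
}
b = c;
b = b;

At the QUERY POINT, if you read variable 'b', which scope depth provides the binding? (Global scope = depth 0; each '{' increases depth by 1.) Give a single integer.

Answer: 1

Derivation:
Step 1: declare c=20 at depth 0
Step 2: declare b=(read c)=20 at depth 0
Step 3: declare c=(read c)=20 at depth 0
Step 4: enter scope (depth=1)
Step 5: exit scope (depth=0)
Step 6: enter scope (depth=1)
Step 7: declare b=94 at depth 1
Visible at query point: b=94 c=20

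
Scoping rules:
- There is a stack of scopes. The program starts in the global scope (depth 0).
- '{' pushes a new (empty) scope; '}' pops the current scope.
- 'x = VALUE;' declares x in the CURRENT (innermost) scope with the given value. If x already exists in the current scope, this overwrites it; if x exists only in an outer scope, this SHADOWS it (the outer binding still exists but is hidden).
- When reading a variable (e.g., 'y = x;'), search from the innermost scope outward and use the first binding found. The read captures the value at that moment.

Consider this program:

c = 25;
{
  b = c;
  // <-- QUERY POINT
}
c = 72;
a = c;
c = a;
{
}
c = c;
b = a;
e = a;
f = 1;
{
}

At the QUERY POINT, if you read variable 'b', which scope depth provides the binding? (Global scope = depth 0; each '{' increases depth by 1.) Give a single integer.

Answer: 1

Derivation:
Step 1: declare c=25 at depth 0
Step 2: enter scope (depth=1)
Step 3: declare b=(read c)=25 at depth 1
Visible at query point: b=25 c=25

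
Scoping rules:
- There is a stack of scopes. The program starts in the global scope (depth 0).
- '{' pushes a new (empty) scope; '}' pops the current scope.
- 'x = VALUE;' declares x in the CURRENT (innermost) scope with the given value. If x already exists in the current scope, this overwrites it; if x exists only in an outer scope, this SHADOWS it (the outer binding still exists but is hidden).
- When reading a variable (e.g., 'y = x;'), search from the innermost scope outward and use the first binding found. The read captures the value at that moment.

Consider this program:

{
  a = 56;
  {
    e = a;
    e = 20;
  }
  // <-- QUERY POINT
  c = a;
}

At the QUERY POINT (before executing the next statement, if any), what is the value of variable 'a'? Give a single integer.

Answer: 56

Derivation:
Step 1: enter scope (depth=1)
Step 2: declare a=56 at depth 1
Step 3: enter scope (depth=2)
Step 4: declare e=(read a)=56 at depth 2
Step 5: declare e=20 at depth 2
Step 6: exit scope (depth=1)
Visible at query point: a=56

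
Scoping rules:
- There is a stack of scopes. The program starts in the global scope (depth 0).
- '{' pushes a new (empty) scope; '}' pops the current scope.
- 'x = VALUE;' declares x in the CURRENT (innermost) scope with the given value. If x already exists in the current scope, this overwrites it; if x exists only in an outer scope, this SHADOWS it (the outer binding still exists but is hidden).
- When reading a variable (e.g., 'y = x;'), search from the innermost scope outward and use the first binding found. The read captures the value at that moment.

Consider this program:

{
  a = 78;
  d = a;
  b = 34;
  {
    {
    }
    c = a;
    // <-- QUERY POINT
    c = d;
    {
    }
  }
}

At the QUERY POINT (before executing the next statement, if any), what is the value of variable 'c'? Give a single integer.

Step 1: enter scope (depth=1)
Step 2: declare a=78 at depth 1
Step 3: declare d=(read a)=78 at depth 1
Step 4: declare b=34 at depth 1
Step 5: enter scope (depth=2)
Step 6: enter scope (depth=3)
Step 7: exit scope (depth=2)
Step 8: declare c=(read a)=78 at depth 2
Visible at query point: a=78 b=34 c=78 d=78

Answer: 78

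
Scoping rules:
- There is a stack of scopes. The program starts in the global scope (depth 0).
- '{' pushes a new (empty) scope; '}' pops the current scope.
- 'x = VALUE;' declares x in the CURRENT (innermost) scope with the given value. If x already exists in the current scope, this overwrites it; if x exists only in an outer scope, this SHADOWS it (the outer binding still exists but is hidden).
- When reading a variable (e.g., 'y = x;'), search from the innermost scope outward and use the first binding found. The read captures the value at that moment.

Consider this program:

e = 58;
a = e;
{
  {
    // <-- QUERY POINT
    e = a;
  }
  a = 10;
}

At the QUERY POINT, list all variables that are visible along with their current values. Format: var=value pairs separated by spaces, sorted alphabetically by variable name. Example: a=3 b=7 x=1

Answer: a=58 e=58

Derivation:
Step 1: declare e=58 at depth 0
Step 2: declare a=(read e)=58 at depth 0
Step 3: enter scope (depth=1)
Step 4: enter scope (depth=2)
Visible at query point: a=58 e=58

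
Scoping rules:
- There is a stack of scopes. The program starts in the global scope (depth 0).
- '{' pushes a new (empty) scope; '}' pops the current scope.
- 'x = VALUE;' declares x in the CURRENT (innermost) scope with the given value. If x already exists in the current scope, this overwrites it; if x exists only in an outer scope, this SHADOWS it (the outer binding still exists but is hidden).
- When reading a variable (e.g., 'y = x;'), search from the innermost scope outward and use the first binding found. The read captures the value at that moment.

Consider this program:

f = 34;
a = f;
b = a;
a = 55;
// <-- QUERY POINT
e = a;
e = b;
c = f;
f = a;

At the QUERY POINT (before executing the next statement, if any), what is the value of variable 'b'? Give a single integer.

Step 1: declare f=34 at depth 0
Step 2: declare a=(read f)=34 at depth 0
Step 3: declare b=(read a)=34 at depth 0
Step 4: declare a=55 at depth 0
Visible at query point: a=55 b=34 f=34

Answer: 34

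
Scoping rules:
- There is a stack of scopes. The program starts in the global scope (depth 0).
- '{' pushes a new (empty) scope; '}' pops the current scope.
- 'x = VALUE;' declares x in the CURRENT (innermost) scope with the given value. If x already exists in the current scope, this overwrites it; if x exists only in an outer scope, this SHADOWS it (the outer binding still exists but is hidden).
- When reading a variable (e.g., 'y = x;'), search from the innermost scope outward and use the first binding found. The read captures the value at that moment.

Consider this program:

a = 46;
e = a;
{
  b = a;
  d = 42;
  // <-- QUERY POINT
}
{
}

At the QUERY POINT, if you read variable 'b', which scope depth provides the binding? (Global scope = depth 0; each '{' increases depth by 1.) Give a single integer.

Step 1: declare a=46 at depth 0
Step 2: declare e=(read a)=46 at depth 0
Step 3: enter scope (depth=1)
Step 4: declare b=(read a)=46 at depth 1
Step 5: declare d=42 at depth 1
Visible at query point: a=46 b=46 d=42 e=46

Answer: 1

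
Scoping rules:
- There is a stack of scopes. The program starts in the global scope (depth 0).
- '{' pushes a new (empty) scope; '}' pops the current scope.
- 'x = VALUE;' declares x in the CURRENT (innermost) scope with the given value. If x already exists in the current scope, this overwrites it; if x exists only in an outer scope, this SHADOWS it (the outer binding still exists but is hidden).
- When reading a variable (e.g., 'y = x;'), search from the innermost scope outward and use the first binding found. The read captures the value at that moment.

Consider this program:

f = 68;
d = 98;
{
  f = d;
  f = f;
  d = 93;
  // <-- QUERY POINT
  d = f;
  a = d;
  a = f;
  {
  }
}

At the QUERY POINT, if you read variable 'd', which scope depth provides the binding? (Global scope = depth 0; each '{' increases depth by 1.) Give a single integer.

Answer: 1

Derivation:
Step 1: declare f=68 at depth 0
Step 2: declare d=98 at depth 0
Step 3: enter scope (depth=1)
Step 4: declare f=(read d)=98 at depth 1
Step 5: declare f=(read f)=98 at depth 1
Step 6: declare d=93 at depth 1
Visible at query point: d=93 f=98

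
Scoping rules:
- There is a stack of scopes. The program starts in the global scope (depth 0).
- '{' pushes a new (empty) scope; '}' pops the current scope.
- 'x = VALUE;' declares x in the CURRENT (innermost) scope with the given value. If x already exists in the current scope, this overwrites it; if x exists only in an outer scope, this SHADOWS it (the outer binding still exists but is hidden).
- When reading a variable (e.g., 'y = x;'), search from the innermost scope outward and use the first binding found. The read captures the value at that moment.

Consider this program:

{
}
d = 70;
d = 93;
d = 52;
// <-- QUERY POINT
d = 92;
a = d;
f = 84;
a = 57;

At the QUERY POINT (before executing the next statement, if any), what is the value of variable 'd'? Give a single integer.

Step 1: enter scope (depth=1)
Step 2: exit scope (depth=0)
Step 3: declare d=70 at depth 0
Step 4: declare d=93 at depth 0
Step 5: declare d=52 at depth 0
Visible at query point: d=52

Answer: 52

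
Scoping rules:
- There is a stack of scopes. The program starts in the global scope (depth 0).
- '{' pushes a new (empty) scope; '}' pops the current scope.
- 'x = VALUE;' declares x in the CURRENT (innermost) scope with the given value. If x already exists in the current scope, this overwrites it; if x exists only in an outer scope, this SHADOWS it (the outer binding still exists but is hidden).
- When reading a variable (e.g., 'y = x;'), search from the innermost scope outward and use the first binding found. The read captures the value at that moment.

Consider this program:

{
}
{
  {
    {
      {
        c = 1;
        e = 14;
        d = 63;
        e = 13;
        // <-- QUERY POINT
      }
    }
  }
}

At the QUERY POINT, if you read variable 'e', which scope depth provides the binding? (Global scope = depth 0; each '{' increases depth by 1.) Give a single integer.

Step 1: enter scope (depth=1)
Step 2: exit scope (depth=0)
Step 3: enter scope (depth=1)
Step 4: enter scope (depth=2)
Step 5: enter scope (depth=3)
Step 6: enter scope (depth=4)
Step 7: declare c=1 at depth 4
Step 8: declare e=14 at depth 4
Step 9: declare d=63 at depth 4
Step 10: declare e=13 at depth 4
Visible at query point: c=1 d=63 e=13

Answer: 4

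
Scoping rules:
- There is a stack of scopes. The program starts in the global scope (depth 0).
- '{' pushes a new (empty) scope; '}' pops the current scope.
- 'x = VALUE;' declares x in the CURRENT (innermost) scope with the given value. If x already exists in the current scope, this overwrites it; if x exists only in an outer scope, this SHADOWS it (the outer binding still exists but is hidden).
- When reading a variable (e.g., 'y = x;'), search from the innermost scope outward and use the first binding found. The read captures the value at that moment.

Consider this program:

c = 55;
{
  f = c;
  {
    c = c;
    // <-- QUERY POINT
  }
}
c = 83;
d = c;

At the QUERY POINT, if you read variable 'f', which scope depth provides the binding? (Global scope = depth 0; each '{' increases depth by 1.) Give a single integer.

Answer: 1

Derivation:
Step 1: declare c=55 at depth 0
Step 2: enter scope (depth=1)
Step 3: declare f=(read c)=55 at depth 1
Step 4: enter scope (depth=2)
Step 5: declare c=(read c)=55 at depth 2
Visible at query point: c=55 f=55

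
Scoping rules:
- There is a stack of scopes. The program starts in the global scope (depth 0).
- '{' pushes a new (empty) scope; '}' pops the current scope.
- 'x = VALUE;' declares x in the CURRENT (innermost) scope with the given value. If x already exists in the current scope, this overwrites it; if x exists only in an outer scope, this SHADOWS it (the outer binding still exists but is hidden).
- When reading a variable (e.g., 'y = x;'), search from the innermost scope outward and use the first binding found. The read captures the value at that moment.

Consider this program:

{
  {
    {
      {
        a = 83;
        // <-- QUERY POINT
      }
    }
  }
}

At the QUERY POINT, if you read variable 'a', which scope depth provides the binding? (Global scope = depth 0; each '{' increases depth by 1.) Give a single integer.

Step 1: enter scope (depth=1)
Step 2: enter scope (depth=2)
Step 3: enter scope (depth=3)
Step 4: enter scope (depth=4)
Step 5: declare a=83 at depth 4
Visible at query point: a=83

Answer: 4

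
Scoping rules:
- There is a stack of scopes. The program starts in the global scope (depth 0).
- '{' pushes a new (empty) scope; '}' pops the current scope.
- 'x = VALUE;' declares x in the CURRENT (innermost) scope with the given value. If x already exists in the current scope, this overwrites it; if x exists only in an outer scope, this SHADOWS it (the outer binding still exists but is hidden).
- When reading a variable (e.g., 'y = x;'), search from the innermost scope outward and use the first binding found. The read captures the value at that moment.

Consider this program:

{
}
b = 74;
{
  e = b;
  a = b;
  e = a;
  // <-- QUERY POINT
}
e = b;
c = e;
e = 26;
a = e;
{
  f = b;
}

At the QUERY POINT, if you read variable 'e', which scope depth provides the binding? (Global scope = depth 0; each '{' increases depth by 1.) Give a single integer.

Answer: 1

Derivation:
Step 1: enter scope (depth=1)
Step 2: exit scope (depth=0)
Step 3: declare b=74 at depth 0
Step 4: enter scope (depth=1)
Step 5: declare e=(read b)=74 at depth 1
Step 6: declare a=(read b)=74 at depth 1
Step 7: declare e=(read a)=74 at depth 1
Visible at query point: a=74 b=74 e=74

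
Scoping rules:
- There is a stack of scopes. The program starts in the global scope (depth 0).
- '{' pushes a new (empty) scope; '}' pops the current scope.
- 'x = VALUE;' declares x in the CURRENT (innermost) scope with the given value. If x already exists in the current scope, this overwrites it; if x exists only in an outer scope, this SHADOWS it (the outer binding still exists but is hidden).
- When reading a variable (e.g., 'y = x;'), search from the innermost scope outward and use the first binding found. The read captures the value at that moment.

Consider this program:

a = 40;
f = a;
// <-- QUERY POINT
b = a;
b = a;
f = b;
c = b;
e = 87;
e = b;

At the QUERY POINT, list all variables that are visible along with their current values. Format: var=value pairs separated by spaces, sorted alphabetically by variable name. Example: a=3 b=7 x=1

Answer: a=40 f=40

Derivation:
Step 1: declare a=40 at depth 0
Step 2: declare f=(read a)=40 at depth 0
Visible at query point: a=40 f=40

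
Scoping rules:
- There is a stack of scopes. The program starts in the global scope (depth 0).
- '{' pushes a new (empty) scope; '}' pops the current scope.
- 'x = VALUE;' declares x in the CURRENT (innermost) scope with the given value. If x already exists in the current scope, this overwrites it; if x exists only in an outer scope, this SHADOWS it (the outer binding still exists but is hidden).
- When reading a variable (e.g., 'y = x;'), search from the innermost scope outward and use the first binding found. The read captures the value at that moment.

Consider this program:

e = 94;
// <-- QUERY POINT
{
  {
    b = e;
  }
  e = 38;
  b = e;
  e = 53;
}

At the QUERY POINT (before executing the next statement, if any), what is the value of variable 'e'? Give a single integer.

Answer: 94

Derivation:
Step 1: declare e=94 at depth 0
Visible at query point: e=94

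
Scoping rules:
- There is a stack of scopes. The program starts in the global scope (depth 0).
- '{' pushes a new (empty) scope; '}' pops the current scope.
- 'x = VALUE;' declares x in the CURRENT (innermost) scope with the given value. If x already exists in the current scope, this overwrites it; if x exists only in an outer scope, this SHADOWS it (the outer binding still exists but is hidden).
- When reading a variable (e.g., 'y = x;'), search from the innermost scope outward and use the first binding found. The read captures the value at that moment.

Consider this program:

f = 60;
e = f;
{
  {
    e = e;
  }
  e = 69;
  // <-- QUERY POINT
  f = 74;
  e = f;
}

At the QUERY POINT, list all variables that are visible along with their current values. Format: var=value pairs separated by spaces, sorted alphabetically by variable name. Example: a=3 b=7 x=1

Step 1: declare f=60 at depth 0
Step 2: declare e=(read f)=60 at depth 0
Step 3: enter scope (depth=1)
Step 4: enter scope (depth=2)
Step 5: declare e=(read e)=60 at depth 2
Step 6: exit scope (depth=1)
Step 7: declare e=69 at depth 1
Visible at query point: e=69 f=60

Answer: e=69 f=60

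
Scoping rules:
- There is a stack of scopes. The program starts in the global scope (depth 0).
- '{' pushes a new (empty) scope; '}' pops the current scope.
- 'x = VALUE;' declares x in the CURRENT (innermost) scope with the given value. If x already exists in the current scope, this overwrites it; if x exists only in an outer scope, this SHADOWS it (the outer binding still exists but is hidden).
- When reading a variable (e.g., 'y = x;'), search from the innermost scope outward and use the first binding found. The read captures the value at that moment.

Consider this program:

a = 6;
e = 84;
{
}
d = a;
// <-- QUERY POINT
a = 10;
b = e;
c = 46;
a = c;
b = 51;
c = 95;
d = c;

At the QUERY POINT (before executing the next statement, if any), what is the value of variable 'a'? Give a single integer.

Answer: 6

Derivation:
Step 1: declare a=6 at depth 0
Step 2: declare e=84 at depth 0
Step 3: enter scope (depth=1)
Step 4: exit scope (depth=0)
Step 5: declare d=(read a)=6 at depth 0
Visible at query point: a=6 d=6 e=84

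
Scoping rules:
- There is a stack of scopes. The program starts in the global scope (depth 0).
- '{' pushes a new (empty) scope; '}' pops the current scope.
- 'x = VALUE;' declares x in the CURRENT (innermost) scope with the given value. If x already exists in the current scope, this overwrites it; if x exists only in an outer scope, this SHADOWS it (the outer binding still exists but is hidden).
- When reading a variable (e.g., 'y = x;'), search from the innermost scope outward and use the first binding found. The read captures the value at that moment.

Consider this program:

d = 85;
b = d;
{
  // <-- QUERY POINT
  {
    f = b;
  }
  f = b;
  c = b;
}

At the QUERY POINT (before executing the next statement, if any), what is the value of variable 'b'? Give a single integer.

Step 1: declare d=85 at depth 0
Step 2: declare b=(read d)=85 at depth 0
Step 3: enter scope (depth=1)
Visible at query point: b=85 d=85

Answer: 85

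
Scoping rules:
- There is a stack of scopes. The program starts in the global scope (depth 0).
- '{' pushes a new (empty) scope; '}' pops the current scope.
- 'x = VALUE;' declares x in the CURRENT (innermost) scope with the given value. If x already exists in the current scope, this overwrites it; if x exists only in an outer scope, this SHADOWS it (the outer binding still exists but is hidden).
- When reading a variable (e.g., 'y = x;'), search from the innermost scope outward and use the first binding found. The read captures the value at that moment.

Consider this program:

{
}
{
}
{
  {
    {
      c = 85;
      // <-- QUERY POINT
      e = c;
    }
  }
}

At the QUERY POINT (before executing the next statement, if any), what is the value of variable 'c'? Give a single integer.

Answer: 85

Derivation:
Step 1: enter scope (depth=1)
Step 2: exit scope (depth=0)
Step 3: enter scope (depth=1)
Step 4: exit scope (depth=0)
Step 5: enter scope (depth=1)
Step 6: enter scope (depth=2)
Step 7: enter scope (depth=3)
Step 8: declare c=85 at depth 3
Visible at query point: c=85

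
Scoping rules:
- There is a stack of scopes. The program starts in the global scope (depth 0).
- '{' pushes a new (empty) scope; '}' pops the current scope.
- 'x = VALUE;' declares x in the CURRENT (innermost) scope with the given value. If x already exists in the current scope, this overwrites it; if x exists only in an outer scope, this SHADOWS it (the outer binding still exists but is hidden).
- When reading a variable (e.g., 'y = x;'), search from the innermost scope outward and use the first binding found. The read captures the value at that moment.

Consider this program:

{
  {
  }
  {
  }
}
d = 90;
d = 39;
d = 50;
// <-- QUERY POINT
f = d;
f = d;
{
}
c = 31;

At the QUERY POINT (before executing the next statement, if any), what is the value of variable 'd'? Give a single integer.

Step 1: enter scope (depth=1)
Step 2: enter scope (depth=2)
Step 3: exit scope (depth=1)
Step 4: enter scope (depth=2)
Step 5: exit scope (depth=1)
Step 6: exit scope (depth=0)
Step 7: declare d=90 at depth 0
Step 8: declare d=39 at depth 0
Step 9: declare d=50 at depth 0
Visible at query point: d=50

Answer: 50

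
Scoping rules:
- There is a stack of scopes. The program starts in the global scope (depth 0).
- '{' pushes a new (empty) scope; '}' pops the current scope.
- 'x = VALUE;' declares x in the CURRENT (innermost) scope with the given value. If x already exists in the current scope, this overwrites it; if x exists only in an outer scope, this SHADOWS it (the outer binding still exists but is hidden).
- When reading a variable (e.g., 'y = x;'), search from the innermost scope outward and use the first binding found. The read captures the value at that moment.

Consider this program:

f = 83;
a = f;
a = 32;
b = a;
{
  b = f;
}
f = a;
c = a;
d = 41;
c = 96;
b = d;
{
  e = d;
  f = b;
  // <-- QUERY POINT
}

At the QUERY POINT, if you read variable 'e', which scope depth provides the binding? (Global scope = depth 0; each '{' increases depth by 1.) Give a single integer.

Answer: 1

Derivation:
Step 1: declare f=83 at depth 0
Step 2: declare a=(read f)=83 at depth 0
Step 3: declare a=32 at depth 0
Step 4: declare b=(read a)=32 at depth 0
Step 5: enter scope (depth=1)
Step 6: declare b=(read f)=83 at depth 1
Step 7: exit scope (depth=0)
Step 8: declare f=(read a)=32 at depth 0
Step 9: declare c=(read a)=32 at depth 0
Step 10: declare d=41 at depth 0
Step 11: declare c=96 at depth 0
Step 12: declare b=(read d)=41 at depth 0
Step 13: enter scope (depth=1)
Step 14: declare e=(read d)=41 at depth 1
Step 15: declare f=(read b)=41 at depth 1
Visible at query point: a=32 b=41 c=96 d=41 e=41 f=41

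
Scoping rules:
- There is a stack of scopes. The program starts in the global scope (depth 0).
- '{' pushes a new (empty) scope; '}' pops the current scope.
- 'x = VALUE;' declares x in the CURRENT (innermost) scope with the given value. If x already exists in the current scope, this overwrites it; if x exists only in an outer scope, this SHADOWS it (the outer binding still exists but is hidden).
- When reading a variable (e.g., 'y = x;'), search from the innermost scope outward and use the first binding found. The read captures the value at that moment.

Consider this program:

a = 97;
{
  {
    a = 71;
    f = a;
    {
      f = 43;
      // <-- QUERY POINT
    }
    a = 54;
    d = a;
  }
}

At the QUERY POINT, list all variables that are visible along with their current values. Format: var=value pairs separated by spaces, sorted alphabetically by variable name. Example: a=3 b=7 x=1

Answer: a=71 f=43

Derivation:
Step 1: declare a=97 at depth 0
Step 2: enter scope (depth=1)
Step 3: enter scope (depth=2)
Step 4: declare a=71 at depth 2
Step 5: declare f=(read a)=71 at depth 2
Step 6: enter scope (depth=3)
Step 7: declare f=43 at depth 3
Visible at query point: a=71 f=43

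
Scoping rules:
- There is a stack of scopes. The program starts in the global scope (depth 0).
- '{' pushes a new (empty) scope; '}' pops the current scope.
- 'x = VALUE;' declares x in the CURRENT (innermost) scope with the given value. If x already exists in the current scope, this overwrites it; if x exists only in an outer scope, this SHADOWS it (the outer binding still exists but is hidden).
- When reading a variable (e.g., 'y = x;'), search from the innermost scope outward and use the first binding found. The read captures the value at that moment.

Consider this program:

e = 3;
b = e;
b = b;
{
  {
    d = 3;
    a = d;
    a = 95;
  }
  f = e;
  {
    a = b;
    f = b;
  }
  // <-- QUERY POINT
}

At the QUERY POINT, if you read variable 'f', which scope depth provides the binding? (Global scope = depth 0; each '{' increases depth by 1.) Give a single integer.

Step 1: declare e=3 at depth 0
Step 2: declare b=(read e)=3 at depth 0
Step 3: declare b=(read b)=3 at depth 0
Step 4: enter scope (depth=1)
Step 5: enter scope (depth=2)
Step 6: declare d=3 at depth 2
Step 7: declare a=(read d)=3 at depth 2
Step 8: declare a=95 at depth 2
Step 9: exit scope (depth=1)
Step 10: declare f=(read e)=3 at depth 1
Step 11: enter scope (depth=2)
Step 12: declare a=(read b)=3 at depth 2
Step 13: declare f=(read b)=3 at depth 2
Step 14: exit scope (depth=1)
Visible at query point: b=3 e=3 f=3

Answer: 1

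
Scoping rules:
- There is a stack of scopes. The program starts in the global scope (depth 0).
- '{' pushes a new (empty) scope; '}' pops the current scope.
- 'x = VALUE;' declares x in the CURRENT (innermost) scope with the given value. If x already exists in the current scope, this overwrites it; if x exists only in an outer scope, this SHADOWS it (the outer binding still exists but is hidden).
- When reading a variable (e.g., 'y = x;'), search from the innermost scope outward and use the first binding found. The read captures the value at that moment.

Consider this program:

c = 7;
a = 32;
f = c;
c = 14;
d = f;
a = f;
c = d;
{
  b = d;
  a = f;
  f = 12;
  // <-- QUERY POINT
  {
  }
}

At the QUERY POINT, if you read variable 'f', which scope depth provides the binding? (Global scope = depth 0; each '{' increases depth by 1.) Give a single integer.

Answer: 1

Derivation:
Step 1: declare c=7 at depth 0
Step 2: declare a=32 at depth 0
Step 3: declare f=(read c)=7 at depth 0
Step 4: declare c=14 at depth 0
Step 5: declare d=(read f)=7 at depth 0
Step 6: declare a=(read f)=7 at depth 0
Step 7: declare c=(read d)=7 at depth 0
Step 8: enter scope (depth=1)
Step 9: declare b=(read d)=7 at depth 1
Step 10: declare a=(read f)=7 at depth 1
Step 11: declare f=12 at depth 1
Visible at query point: a=7 b=7 c=7 d=7 f=12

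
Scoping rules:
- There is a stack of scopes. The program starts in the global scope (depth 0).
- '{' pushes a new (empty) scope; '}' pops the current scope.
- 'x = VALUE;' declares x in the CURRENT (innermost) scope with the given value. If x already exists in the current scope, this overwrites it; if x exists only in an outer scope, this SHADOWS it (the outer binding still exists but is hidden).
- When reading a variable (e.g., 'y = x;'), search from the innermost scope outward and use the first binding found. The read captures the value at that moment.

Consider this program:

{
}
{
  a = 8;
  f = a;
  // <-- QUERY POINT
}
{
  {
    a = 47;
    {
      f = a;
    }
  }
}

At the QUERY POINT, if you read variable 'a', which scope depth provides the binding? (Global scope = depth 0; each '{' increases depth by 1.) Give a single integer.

Answer: 1

Derivation:
Step 1: enter scope (depth=1)
Step 2: exit scope (depth=0)
Step 3: enter scope (depth=1)
Step 4: declare a=8 at depth 1
Step 5: declare f=(read a)=8 at depth 1
Visible at query point: a=8 f=8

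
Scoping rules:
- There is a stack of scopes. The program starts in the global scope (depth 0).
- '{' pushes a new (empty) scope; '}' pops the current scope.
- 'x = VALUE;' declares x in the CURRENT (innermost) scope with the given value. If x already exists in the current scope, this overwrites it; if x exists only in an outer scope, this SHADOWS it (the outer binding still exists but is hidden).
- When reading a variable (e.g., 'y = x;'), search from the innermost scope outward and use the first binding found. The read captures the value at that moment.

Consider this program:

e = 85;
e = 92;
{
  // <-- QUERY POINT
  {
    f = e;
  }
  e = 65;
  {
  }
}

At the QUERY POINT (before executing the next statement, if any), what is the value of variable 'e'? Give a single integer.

Answer: 92

Derivation:
Step 1: declare e=85 at depth 0
Step 2: declare e=92 at depth 0
Step 3: enter scope (depth=1)
Visible at query point: e=92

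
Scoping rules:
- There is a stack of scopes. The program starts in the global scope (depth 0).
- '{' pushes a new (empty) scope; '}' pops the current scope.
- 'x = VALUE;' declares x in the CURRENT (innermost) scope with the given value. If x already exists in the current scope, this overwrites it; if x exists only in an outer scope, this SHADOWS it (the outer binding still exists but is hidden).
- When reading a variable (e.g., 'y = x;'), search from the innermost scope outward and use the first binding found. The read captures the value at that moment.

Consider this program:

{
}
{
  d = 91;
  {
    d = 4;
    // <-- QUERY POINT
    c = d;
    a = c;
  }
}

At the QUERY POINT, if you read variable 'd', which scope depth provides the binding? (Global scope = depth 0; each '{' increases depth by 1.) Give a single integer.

Answer: 2

Derivation:
Step 1: enter scope (depth=1)
Step 2: exit scope (depth=0)
Step 3: enter scope (depth=1)
Step 4: declare d=91 at depth 1
Step 5: enter scope (depth=2)
Step 6: declare d=4 at depth 2
Visible at query point: d=4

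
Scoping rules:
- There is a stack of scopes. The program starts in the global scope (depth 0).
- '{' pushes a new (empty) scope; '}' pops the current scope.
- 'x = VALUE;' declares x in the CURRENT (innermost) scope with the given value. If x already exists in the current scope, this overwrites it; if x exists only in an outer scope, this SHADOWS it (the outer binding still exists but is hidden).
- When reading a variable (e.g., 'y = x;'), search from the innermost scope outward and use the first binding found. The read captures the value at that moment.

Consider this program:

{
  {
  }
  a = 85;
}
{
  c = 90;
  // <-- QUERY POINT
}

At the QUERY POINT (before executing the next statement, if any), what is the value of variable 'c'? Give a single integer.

Step 1: enter scope (depth=1)
Step 2: enter scope (depth=2)
Step 3: exit scope (depth=1)
Step 4: declare a=85 at depth 1
Step 5: exit scope (depth=0)
Step 6: enter scope (depth=1)
Step 7: declare c=90 at depth 1
Visible at query point: c=90

Answer: 90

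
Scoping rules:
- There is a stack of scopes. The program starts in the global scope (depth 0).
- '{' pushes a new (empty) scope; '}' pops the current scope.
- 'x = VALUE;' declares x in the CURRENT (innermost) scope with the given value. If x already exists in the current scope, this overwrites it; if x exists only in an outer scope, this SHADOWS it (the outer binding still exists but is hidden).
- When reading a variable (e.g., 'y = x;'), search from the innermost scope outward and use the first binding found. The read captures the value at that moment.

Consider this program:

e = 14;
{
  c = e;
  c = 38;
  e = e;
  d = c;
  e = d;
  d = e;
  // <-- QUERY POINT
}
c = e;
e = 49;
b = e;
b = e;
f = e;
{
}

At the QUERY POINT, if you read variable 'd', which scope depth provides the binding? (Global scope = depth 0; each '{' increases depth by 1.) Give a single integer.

Step 1: declare e=14 at depth 0
Step 2: enter scope (depth=1)
Step 3: declare c=(read e)=14 at depth 1
Step 4: declare c=38 at depth 1
Step 5: declare e=(read e)=14 at depth 1
Step 6: declare d=(read c)=38 at depth 1
Step 7: declare e=(read d)=38 at depth 1
Step 8: declare d=(read e)=38 at depth 1
Visible at query point: c=38 d=38 e=38

Answer: 1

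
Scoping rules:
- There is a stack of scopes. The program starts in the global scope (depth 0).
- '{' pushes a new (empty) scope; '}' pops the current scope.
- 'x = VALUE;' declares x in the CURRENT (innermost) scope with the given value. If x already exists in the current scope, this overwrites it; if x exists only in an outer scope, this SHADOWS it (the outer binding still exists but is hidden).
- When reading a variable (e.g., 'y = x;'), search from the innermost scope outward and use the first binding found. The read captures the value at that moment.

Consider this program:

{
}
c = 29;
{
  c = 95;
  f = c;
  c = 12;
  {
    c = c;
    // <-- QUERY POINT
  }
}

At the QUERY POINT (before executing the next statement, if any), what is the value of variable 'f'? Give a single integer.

Step 1: enter scope (depth=1)
Step 2: exit scope (depth=0)
Step 3: declare c=29 at depth 0
Step 4: enter scope (depth=1)
Step 5: declare c=95 at depth 1
Step 6: declare f=(read c)=95 at depth 1
Step 7: declare c=12 at depth 1
Step 8: enter scope (depth=2)
Step 9: declare c=(read c)=12 at depth 2
Visible at query point: c=12 f=95

Answer: 95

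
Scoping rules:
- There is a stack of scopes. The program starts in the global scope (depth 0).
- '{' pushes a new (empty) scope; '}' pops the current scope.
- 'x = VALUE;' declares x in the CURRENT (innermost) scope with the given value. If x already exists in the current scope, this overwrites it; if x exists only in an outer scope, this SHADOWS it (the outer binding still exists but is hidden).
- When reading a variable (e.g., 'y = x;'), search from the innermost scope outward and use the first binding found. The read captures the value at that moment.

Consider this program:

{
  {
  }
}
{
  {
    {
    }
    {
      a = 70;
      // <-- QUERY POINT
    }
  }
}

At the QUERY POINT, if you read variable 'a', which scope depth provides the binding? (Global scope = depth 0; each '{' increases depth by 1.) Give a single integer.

Answer: 3

Derivation:
Step 1: enter scope (depth=1)
Step 2: enter scope (depth=2)
Step 3: exit scope (depth=1)
Step 4: exit scope (depth=0)
Step 5: enter scope (depth=1)
Step 6: enter scope (depth=2)
Step 7: enter scope (depth=3)
Step 8: exit scope (depth=2)
Step 9: enter scope (depth=3)
Step 10: declare a=70 at depth 3
Visible at query point: a=70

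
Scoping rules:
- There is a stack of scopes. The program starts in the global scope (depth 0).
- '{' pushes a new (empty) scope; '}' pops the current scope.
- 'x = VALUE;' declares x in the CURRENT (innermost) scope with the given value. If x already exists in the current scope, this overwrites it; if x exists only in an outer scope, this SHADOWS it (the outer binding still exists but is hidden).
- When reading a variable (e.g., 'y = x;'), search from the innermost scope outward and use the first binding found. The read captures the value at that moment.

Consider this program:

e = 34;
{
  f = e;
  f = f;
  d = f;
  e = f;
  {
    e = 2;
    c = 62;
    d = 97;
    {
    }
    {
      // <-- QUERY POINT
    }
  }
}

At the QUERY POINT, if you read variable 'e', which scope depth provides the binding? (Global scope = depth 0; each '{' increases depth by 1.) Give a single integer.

Answer: 2

Derivation:
Step 1: declare e=34 at depth 0
Step 2: enter scope (depth=1)
Step 3: declare f=(read e)=34 at depth 1
Step 4: declare f=(read f)=34 at depth 1
Step 5: declare d=(read f)=34 at depth 1
Step 6: declare e=(read f)=34 at depth 1
Step 7: enter scope (depth=2)
Step 8: declare e=2 at depth 2
Step 9: declare c=62 at depth 2
Step 10: declare d=97 at depth 2
Step 11: enter scope (depth=3)
Step 12: exit scope (depth=2)
Step 13: enter scope (depth=3)
Visible at query point: c=62 d=97 e=2 f=34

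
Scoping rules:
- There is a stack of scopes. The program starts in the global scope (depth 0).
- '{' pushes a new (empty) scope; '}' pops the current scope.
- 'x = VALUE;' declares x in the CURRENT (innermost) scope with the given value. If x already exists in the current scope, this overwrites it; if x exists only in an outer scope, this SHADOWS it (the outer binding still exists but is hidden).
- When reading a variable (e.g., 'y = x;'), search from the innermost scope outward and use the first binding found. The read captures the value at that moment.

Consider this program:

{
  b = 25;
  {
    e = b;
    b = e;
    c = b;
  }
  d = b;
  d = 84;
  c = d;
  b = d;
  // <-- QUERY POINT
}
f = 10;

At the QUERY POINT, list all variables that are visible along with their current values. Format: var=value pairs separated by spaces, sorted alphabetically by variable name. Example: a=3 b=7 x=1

Answer: b=84 c=84 d=84

Derivation:
Step 1: enter scope (depth=1)
Step 2: declare b=25 at depth 1
Step 3: enter scope (depth=2)
Step 4: declare e=(read b)=25 at depth 2
Step 5: declare b=(read e)=25 at depth 2
Step 6: declare c=(read b)=25 at depth 2
Step 7: exit scope (depth=1)
Step 8: declare d=(read b)=25 at depth 1
Step 9: declare d=84 at depth 1
Step 10: declare c=(read d)=84 at depth 1
Step 11: declare b=(read d)=84 at depth 1
Visible at query point: b=84 c=84 d=84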